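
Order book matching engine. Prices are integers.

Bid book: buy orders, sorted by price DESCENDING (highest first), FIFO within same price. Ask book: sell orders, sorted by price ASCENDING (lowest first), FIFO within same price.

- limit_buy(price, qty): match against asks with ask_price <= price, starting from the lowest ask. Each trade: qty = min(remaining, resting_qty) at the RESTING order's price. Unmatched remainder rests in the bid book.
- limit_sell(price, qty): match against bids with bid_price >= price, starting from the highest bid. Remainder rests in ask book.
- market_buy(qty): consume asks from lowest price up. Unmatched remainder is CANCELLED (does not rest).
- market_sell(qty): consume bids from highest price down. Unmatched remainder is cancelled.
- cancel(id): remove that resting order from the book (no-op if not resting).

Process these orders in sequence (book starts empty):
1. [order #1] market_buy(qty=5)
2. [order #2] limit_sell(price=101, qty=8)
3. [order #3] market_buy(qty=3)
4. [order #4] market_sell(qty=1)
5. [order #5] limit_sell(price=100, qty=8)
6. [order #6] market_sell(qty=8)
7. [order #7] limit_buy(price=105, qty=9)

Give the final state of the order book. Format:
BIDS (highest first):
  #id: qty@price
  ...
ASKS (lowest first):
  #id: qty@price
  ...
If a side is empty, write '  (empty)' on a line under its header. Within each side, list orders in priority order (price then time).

Answer: BIDS (highest first):
  (empty)
ASKS (lowest first):
  #2: 4@101

Derivation:
After op 1 [order #1] market_buy(qty=5): fills=none; bids=[-] asks=[-]
After op 2 [order #2] limit_sell(price=101, qty=8): fills=none; bids=[-] asks=[#2:8@101]
After op 3 [order #3] market_buy(qty=3): fills=#3x#2:3@101; bids=[-] asks=[#2:5@101]
After op 4 [order #4] market_sell(qty=1): fills=none; bids=[-] asks=[#2:5@101]
After op 5 [order #5] limit_sell(price=100, qty=8): fills=none; bids=[-] asks=[#5:8@100 #2:5@101]
After op 6 [order #6] market_sell(qty=8): fills=none; bids=[-] asks=[#5:8@100 #2:5@101]
After op 7 [order #7] limit_buy(price=105, qty=9): fills=#7x#5:8@100 #7x#2:1@101; bids=[-] asks=[#2:4@101]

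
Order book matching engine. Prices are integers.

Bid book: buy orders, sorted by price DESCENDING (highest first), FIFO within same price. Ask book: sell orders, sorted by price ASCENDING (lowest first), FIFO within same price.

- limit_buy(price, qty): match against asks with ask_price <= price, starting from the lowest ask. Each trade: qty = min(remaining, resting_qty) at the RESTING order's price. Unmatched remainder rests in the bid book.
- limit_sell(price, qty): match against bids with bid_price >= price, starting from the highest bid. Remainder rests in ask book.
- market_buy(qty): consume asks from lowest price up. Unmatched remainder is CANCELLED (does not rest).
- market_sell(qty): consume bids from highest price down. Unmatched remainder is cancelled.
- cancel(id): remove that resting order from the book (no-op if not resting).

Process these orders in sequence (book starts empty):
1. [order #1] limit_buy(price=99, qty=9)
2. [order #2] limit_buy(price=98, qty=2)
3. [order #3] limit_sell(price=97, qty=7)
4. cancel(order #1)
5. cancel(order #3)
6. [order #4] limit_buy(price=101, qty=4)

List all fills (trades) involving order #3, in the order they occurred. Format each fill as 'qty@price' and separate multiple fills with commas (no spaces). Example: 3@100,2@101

Answer: 7@99

Derivation:
After op 1 [order #1] limit_buy(price=99, qty=9): fills=none; bids=[#1:9@99] asks=[-]
After op 2 [order #2] limit_buy(price=98, qty=2): fills=none; bids=[#1:9@99 #2:2@98] asks=[-]
After op 3 [order #3] limit_sell(price=97, qty=7): fills=#1x#3:7@99; bids=[#1:2@99 #2:2@98] asks=[-]
After op 4 cancel(order #1): fills=none; bids=[#2:2@98] asks=[-]
After op 5 cancel(order #3): fills=none; bids=[#2:2@98] asks=[-]
After op 6 [order #4] limit_buy(price=101, qty=4): fills=none; bids=[#4:4@101 #2:2@98] asks=[-]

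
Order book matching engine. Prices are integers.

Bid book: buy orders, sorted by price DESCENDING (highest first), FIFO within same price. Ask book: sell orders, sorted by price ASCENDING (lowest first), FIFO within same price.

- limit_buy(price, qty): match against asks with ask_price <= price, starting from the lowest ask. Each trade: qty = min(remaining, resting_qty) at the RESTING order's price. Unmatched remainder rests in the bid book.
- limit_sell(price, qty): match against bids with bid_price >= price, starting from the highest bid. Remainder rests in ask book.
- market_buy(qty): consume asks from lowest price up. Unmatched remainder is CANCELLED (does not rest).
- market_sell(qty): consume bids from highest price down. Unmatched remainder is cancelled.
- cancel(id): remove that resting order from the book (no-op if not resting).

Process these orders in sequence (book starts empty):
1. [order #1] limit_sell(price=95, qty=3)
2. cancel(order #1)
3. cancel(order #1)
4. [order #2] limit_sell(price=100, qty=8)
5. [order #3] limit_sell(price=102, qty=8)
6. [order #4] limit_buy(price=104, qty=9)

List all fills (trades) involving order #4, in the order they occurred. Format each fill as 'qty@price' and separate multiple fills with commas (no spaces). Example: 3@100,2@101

Answer: 8@100,1@102

Derivation:
After op 1 [order #1] limit_sell(price=95, qty=3): fills=none; bids=[-] asks=[#1:3@95]
After op 2 cancel(order #1): fills=none; bids=[-] asks=[-]
After op 3 cancel(order #1): fills=none; bids=[-] asks=[-]
After op 4 [order #2] limit_sell(price=100, qty=8): fills=none; bids=[-] asks=[#2:8@100]
After op 5 [order #3] limit_sell(price=102, qty=8): fills=none; bids=[-] asks=[#2:8@100 #3:8@102]
After op 6 [order #4] limit_buy(price=104, qty=9): fills=#4x#2:8@100 #4x#3:1@102; bids=[-] asks=[#3:7@102]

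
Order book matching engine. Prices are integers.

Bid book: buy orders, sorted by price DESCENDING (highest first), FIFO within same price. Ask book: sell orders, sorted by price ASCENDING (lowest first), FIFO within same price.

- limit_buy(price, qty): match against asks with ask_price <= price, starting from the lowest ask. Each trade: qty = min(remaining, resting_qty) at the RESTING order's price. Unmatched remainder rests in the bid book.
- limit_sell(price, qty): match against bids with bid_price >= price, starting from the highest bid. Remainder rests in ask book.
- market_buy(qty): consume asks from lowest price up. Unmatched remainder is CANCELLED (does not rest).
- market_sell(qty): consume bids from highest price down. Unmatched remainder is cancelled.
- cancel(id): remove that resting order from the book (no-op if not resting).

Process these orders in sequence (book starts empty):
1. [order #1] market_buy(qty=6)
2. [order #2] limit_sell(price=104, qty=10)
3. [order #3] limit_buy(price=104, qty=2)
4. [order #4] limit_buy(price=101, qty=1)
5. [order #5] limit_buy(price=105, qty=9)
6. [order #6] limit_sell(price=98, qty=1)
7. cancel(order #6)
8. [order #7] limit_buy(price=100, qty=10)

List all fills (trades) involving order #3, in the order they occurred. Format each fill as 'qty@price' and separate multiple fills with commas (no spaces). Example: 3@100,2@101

Answer: 2@104

Derivation:
After op 1 [order #1] market_buy(qty=6): fills=none; bids=[-] asks=[-]
After op 2 [order #2] limit_sell(price=104, qty=10): fills=none; bids=[-] asks=[#2:10@104]
After op 3 [order #3] limit_buy(price=104, qty=2): fills=#3x#2:2@104; bids=[-] asks=[#2:8@104]
After op 4 [order #4] limit_buy(price=101, qty=1): fills=none; bids=[#4:1@101] asks=[#2:8@104]
After op 5 [order #5] limit_buy(price=105, qty=9): fills=#5x#2:8@104; bids=[#5:1@105 #4:1@101] asks=[-]
After op 6 [order #6] limit_sell(price=98, qty=1): fills=#5x#6:1@105; bids=[#4:1@101] asks=[-]
After op 7 cancel(order #6): fills=none; bids=[#4:1@101] asks=[-]
After op 8 [order #7] limit_buy(price=100, qty=10): fills=none; bids=[#4:1@101 #7:10@100] asks=[-]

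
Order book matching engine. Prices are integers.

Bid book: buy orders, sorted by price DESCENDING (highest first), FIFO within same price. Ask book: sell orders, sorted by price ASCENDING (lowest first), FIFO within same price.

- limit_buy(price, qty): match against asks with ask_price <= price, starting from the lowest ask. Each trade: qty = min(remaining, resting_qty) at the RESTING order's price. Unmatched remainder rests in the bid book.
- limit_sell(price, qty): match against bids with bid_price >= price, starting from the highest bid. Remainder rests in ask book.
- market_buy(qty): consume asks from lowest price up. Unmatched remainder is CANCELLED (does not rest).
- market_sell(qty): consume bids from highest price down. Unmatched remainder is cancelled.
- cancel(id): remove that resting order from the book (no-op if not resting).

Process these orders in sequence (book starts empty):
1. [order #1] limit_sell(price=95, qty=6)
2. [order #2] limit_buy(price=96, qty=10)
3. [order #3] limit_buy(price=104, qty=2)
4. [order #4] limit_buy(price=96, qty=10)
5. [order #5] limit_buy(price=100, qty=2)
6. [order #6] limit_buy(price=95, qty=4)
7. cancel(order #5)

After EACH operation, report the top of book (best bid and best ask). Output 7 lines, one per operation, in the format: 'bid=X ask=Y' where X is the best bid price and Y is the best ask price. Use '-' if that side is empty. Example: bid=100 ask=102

Answer: bid=- ask=95
bid=96 ask=-
bid=104 ask=-
bid=104 ask=-
bid=104 ask=-
bid=104 ask=-
bid=104 ask=-

Derivation:
After op 1 [order #1] limit_sell(price=95, qty=6): fills=none; bids=[-] asks=[#1:6@95]
After op 2 [order #2] limit_buy(price=96, qty=10): fills=#2x#1:6@95; bids=[#2:4@96] asks=[-]
After op 3 [order #3] limit_buy(price=104, qty=2): fills=none; bids=[#3:2@104 #2:4@96] asks=[-]
After op 4 [order #4] limit_buy(price=96, qty=10): fills=none; bids=[#3:2@104 #2:4@96 #4:10@96] asks=[-]
After op 5 [order #5] limit_buy(price=100, qty=2): fills=none; bids=[#3:2@104 #5:2@100 #2:4@96 #4:10@96] asks=[-]
After op 6 [order #6] limit_buy(price=95, qty=4): fills=none; bids=[#3:2@104 #5:2@100 #2:4@96 #4:10@96 #6:4@95] asks=[-]
After op 7 cancel(order #5): fills=none; bids=[#3:2@104 #2:4@96 #4:10@96 #6:4@95] asks=[-]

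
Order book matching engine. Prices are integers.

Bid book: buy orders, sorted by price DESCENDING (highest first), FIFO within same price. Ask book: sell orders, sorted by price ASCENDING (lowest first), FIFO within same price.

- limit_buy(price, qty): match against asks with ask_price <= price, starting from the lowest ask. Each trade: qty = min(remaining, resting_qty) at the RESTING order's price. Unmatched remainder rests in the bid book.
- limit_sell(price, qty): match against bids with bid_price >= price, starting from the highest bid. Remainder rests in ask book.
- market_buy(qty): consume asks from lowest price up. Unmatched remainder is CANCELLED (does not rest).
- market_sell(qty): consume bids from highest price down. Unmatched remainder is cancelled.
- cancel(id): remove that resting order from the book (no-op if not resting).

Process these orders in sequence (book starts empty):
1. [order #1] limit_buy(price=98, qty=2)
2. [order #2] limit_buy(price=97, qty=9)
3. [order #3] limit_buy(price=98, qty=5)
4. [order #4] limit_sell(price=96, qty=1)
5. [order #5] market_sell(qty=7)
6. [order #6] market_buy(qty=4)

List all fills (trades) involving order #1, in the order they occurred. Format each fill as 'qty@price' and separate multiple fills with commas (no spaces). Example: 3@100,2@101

Answer: 1@98,1@98

Derivation:
After op 1 [order #1] limit_buy(price=98, qty=2): fills=none; bids=[#1:2@98] asks=[-]
After op 2 [order #2] limit_buy(price=97, qty=9): fills=none; bids=[#1:2@98 #2:9@97] asks=[-]
After op 3 [order #3] limit_buy(price=98, qty=5): fills=none; bids=[#1:2@98 #3:5@98 #2:9@97] asks=[-]
After op 4 [order #4] limit_sell(price=96, qty=1): fills=#1x#4:1@98; bids=[#1:1@98 #3:5@98 #2:9@97] asks=[-]
After op 5 [order #5] market_sell(qty=7): fills=#1x#5:1@98 #3x#5:5@98 #2x#5:1@97; bids=[#2:8@97] asks=[-]
After op 6 [order #6] market_buy(qty=4): fills=none; bids=[#2:8@97] asks=[-]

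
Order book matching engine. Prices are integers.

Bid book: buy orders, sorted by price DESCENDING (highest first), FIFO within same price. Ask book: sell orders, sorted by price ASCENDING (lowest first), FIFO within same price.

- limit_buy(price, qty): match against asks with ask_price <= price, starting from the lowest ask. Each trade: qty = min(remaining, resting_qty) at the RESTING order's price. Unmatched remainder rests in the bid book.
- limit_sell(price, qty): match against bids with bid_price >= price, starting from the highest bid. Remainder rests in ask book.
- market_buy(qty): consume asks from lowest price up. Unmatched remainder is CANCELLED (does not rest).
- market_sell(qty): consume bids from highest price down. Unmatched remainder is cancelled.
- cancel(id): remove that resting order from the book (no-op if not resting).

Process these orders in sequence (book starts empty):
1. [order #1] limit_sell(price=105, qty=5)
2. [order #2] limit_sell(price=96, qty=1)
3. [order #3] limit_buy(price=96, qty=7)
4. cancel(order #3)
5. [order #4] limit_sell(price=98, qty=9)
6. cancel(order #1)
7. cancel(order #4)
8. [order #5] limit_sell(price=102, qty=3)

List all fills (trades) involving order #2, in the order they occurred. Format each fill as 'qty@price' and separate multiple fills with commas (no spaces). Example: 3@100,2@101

Answer: 1@96

Derivation:
After op 1 [order #1] limit_sell(price=105, qty=5): fills=none; bids=[-] asks=[#1:5@105]
After op 2 [order #2] limit_sell(price=96, qty=1): fills=none; bids=[-] asks=[#2:1@96 #1:5@105]
After op 3 [order #3] limit_buy(price=96, qty=7): fills=#3x#2:1@96; bids=[#3:6@96] asks=[#1:5@105]
After op 4 cancel(order #3): fills=none; bids=[-] asks=[#1:5@105]
After op 5 [order #4] limit_sell(price=98, qty=9): fills=none; bids=[-] asks=[#4:9@98 #1:5@105]
After op 6 cancel(order #1): fills=none; bids=[-] asks=[#4:9@98]
After op 7 cancel(order #4): fills=none; bids=[-] asks=[-]
After op 8 [order #5] limit_sell(price=102, qty=3): fills=none; bids=[-] asks=[#5:3@102]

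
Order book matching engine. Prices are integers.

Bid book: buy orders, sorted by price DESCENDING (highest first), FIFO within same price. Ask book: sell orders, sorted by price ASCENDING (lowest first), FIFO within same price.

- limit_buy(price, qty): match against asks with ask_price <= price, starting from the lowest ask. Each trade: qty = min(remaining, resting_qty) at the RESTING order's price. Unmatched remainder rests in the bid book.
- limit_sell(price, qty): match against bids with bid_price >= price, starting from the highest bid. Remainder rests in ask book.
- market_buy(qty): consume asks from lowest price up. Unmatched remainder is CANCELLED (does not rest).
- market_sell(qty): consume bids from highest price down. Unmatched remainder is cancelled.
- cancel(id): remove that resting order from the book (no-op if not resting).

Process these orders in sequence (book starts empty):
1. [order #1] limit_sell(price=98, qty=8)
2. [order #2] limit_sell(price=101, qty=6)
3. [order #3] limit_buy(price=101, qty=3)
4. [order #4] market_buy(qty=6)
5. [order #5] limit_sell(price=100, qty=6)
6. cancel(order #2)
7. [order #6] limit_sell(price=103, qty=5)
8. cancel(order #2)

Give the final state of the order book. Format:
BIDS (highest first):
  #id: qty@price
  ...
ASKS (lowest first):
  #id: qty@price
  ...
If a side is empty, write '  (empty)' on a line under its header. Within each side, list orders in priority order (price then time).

Answer: BIDS (highest first):
  (empty)
ASKS (lowest first):
  #5: 6@100
  #6: 5@103

Derivation:
After op 1 [order #1] limit_sell(price=98, qty=8): fills=none; bids=[-] asks=[#1:8@98]
After op 2 [order #2] limit_sell(price=101, qty=6): fills=none; bids=[-] asks=[#1:8@98 #2:6@101]
After op 3 [order #3] limit_buy(price=101, qty=3): fills=#3x#1:3@98; bids=[-] asks=[#1:5@98 #2:6@101]
After op 4 [order #4] market_buy(qty=6): fills=#4x#1:5@98 #4x#2:1@101; bids=[-] asks=[#2:5@101]
After op 5 [order #5] limit_sell(price=100, qty=6): fills=none; bids=[-] asks=[#5:6@100 #2:5@101]
After op 6 cancel(order #2): fills=none; bids=[-] asks=[#5:6@100]
After op 7 [order #6] limit_sell(price=103, qty=5): fills=none; bids=[-] asks=[#5:6@100 #6:5@103]
After op 8 cancel(order #2): fills=none; bids=[-] asks=[#5:6@100 #6:5@103]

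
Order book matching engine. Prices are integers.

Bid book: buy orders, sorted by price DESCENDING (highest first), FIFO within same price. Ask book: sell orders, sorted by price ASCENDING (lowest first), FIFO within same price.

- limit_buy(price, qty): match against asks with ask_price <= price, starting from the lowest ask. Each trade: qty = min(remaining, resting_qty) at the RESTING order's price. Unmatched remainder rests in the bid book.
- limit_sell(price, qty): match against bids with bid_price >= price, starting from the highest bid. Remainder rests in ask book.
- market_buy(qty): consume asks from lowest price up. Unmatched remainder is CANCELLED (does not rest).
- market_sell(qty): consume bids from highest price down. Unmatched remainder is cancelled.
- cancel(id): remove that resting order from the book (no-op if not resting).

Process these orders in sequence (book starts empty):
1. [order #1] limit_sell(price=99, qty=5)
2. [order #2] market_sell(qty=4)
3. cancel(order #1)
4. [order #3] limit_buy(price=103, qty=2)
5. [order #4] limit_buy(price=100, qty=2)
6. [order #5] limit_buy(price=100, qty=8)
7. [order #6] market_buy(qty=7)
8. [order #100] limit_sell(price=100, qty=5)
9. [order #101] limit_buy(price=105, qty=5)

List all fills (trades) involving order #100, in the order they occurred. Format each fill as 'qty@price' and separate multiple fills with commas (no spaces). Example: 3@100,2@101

Answer: 2@103,2@100,1@100

Derivation:
After op 1 [order #1] limit_sell(price=99, qty=5): fills=none; bids=[-] asks=[#1:5@99]
After op 2 [order #2] market_sell(qty=4): fills=none; bids=[-] asks=[#1:5@99]
After op 3 cancel(order #1): fills=none; bids=[-] asks=[-]
After op 4 [order #3] limit_buy(price=103, qty=2): fills=none; bids=[#3:2@103] asks=[-]
After op 5 [order #4] limit_buy(price=100, qty=2): fills=none; bids=[#3:2@103 #4:2@100] asks=[-]
After op 6 [order #5] limit_buy(price=100, qty=8): fills=none; bids=[#3:2@103 #4:2@100 #5:8@100] asks=[-]
After op 7 [order #6] market_buy(qty=7): fills=none; bids=[#3:2@103 #4:2@100 #5:8@100] asks=[-]
After op 8 [order #100] limit_sell(price=100, qty=5): fills=#3x#100:2@103 #4x#100:2@100 #5x#100:1@100; bids=[#5:7@100] asks=[-]
After op 9 [order #101] limit_buy(price=105, qty=5): fills=none; bids=[#101:5@105 #5:7@100] asks=[-]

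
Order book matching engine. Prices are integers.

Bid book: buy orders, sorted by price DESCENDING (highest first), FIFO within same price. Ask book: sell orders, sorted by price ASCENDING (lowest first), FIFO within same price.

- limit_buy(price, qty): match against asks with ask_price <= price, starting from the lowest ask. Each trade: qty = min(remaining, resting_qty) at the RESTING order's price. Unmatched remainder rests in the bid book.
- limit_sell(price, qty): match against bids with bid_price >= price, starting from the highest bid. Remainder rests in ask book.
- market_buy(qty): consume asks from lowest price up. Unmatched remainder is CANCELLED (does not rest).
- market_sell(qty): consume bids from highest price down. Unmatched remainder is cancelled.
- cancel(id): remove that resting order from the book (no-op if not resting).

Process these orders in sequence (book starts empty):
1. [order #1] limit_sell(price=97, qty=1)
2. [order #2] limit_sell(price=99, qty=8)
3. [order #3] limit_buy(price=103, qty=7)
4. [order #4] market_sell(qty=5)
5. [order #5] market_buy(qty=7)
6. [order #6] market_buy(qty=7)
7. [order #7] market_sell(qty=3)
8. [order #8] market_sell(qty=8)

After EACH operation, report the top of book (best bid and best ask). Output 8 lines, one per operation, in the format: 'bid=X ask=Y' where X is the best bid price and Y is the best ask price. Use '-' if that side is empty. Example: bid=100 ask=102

After op 1 [order #1] limit_sell(price=97, qty=1): fills=none; bids=[-] asks=[#1:1@97]
After op 2 [order #2] limit_sell(price=99, qty=8): fills=none; bids=[-] asks=[#1:1@97 #2:8@99]
After op 3 [order #3] limit_buy(price=103, qty=7): fills=#3x#1:1@97 #3x#2:6@99; bids=[-] asks=[#2:2@99]
After op 4 [order #4] market_sell(qty=5): fills=none; bids=[-] asks=[#2:2@99]
After op 5 [order #5] market_buy(qty=7): fills=#5x#2:2@99; bids=[-] asks=[-]
After op 6 [order #6] market_buy(qty=7): fills=none; bids=[-] asks=[-]
After op 7 [order #7] market_sell(qty=3): fills=none; bids=[-] asks=[-]
After op 8 [order #8] market_sell(qty=8): fills=none; bids=[-] asks=[-]

Answer: bid=- ask=97
bid=- ask=97
bid=- ask=99
bid=- ask=99
bid=- ask=-
bid=- ask=-
bid=- ask=-
bid=- ask=-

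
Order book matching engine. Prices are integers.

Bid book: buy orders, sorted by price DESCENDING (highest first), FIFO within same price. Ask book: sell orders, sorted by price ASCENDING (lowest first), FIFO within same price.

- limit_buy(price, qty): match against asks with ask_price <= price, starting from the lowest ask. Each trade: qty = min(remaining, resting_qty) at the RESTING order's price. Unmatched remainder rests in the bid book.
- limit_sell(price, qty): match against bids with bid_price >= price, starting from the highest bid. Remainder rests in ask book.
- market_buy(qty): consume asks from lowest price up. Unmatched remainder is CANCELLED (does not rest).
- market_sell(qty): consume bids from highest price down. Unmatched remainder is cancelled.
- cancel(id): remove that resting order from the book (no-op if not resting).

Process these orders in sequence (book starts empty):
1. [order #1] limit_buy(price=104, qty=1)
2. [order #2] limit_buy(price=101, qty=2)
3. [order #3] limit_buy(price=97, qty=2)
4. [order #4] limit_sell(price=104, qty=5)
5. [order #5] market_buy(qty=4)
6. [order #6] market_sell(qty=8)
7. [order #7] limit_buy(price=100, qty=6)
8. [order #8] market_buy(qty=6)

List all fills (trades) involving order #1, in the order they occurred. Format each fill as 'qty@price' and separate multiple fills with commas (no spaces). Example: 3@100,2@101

Answer: 1@104

Derivation:
After op 1 [order #1] limit_buy(price=104, qty=1): fills=none; bids=[#1:1@104] asks=[-]
After op 2 [order #2] limit_buy(price=101, qty=2): fills=none; bids=[#1:1@104 #2:2@101] asks=[-]
After op 3 [order #3] limit_buy(price=97, qty=2): fills=none; bids=[#1:1@104 #2:2@101 #3:2@97] asks=[-]
After op 4 [order #4] limit_sell(price=104, qty=5): fills=#1x#4:1@104; bids=[#2:2@101 #3:2@97] asks=[#4:4@104]
After op 5 [order #5] market_buy(qty=4): fills=#5x#4:4@104; bids=[#2:2@101 #3:2@97] asks=[-]
After op 6 [order #6] market_sell(qty=8): fills=#2x#6:2@101 #3x#6:2@97; bids=[-] asks=[-]
After op 7 [order #7] limit_buy(price=100, qty=6): fills=none; bids=[#7:6@100] asks=[-]
After op 8 [order #8] market_buy(qty=6): fills=none; bids=[#7:6@100] asks=[-]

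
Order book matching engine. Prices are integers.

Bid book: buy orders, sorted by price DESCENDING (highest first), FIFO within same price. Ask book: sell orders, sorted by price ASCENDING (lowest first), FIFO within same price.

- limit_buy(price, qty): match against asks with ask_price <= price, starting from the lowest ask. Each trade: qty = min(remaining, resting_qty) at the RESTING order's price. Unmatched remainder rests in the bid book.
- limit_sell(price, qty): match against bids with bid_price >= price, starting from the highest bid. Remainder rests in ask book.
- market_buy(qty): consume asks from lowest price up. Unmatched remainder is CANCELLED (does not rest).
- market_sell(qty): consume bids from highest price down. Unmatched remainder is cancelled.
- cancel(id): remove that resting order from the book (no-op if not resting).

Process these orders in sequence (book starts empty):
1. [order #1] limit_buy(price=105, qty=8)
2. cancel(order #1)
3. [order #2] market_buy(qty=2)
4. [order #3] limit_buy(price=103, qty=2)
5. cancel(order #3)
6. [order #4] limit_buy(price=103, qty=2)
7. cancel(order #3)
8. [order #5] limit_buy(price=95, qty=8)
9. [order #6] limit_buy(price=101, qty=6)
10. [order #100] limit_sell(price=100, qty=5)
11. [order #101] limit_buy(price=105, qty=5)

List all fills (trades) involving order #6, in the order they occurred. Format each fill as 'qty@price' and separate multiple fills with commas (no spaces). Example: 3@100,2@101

Answer: 3@101

Derivation:
After op 1 [order #1] limit_buy(price=105, qty=8): fills=none; bids=[#1:8@105] asks=[-]
After op 2 cancel(order #1): fills=none; bids=[-] asks=[-]
After op 3 [order #2] market_buy(qty=2): fills=none; bids=[-] asks=[-]
After op 4 [order #3] limit_buy(price=103, qty=2): fills=none; bids=[#3:2@103] asks=[-]
After op 5 cancel(order #3): fills=none; bids=[-] asks=[-]
After op 6 [order #4] limit_buy(price=103, qty=2): fills=none; bids=[#4:2@103] asks=[-]
After op 7 cancel(order #3): fills=none; bids=[#4:2@103] asks=[-]
After op 8 [order #5] limit_buy(price=95, qty=8): fills=none; bids=[#4:2@103 #5:8@95] asks=[-]
After op 9 [order #6] limit_buy(price=101, qty=6): fills=none; bids=[#4:2@103 #6:6@101 #5:8@95] asks=[-]
After op 10 [order #100] limit_sell(price=100, qty=5): fills=#4x#100:2@103 #6x#100:3@101; bids=[#6:3@101 #5:8@95] asks=[-]
After op 11 [order #101] limit_buy(price=105, qty=5): fills=none; bids=[#101:5@105 #6:3@101 #5:8@95] asks=[-]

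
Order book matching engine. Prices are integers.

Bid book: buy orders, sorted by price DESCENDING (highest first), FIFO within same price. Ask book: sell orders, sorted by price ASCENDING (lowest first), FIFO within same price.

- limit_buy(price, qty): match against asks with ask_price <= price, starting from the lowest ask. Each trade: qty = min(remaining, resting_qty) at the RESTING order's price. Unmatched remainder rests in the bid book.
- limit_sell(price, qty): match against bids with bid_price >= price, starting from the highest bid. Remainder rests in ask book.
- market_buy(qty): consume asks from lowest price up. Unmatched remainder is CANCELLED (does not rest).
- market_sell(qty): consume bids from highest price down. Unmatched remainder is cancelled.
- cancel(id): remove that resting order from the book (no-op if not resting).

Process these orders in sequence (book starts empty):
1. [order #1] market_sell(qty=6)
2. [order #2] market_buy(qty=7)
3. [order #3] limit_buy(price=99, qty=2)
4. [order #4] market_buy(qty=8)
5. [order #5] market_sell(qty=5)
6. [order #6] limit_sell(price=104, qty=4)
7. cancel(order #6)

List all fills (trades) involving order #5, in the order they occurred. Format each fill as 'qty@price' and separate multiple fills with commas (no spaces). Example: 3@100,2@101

Answer: 2@99

Derivation:
After op 1 [order #1] market_sell(qty=6): fills=none; bids=[-] asks=[-]
After op 2 [order #2] market_buy(qty=7): fills=none; bids=[-] asks=[-]
After op 3 [order #3] limit_buy(price=99, qty=2): fills=none; bids=[#3:2@99] asks=[-]
After op 4 [order #4] market_buy(qty=8): fills=none; bids=[#3:2@99] asks=[-]
After op 5 [order #5] market_sell(qty=5): fills=#3x#5:2@99; bids=[-] asks=[-]
After op 6 [order #6] limit_sell(price=104, qty=4): fills=none; bids=[-] asks=[#6:4@104]
After op 7 cancel(order #6): fills=none; bids=[-] asks=[-]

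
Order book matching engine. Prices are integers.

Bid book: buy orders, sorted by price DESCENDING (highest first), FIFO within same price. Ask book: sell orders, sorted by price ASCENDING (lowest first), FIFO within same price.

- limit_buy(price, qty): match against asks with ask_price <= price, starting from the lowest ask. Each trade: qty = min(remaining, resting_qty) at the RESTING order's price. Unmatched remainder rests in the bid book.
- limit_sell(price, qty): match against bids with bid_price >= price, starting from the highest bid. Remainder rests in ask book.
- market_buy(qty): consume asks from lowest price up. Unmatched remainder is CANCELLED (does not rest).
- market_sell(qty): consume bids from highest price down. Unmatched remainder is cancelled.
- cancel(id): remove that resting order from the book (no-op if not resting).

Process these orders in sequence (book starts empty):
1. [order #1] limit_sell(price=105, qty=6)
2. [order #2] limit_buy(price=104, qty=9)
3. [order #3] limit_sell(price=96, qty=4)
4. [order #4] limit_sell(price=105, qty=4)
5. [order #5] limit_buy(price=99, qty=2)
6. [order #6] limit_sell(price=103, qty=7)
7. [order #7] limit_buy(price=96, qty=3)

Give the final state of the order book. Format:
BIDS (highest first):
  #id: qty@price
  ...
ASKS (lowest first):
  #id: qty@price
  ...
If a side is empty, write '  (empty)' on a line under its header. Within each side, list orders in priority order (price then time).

After op 1 [order #1] limit_sell(price=105, qty=6): fills=none; bids=[-] asks=[#1:6@105]
After op 2 [order #2] limit_buy(price=104, qty=9): fills=none; bids=[#2:9@104] asks=[#1:6@105]
After op 3 [order #3] limit_sell(price=96, qty=4): fills=#2x#3:4@104; bids=[#2:5@104] asks=[#1:6@105]
After op 4 [order #4] limit_sell(price=105, qty=4): fills=none; bids=[#2:5@104] asks=[#1:6@105 #4:4@105]
After op 5 [order #5] limit_buy(price=99, qty=2): fills=none; bids=[#2:5@104 #5:2@99] asks=[#1:6@105 #4:4@105]
After op 6 [order #6] limit_sell(price=103, qty=7): fills=#2x#6:5@104; bids=[#5:2@99] asks=[#6:2@103 #1:6@105 #4:4@105]
After op 7 [order #7] limit_buy(price=96, qty=3): fills=none; bids=[#5:2@99 #7:3@96] asks=[#6:2@103 #1:6@105 #4:4@105]

Answer: BIDS (highest first):
  #5: 2@99
  #7: 3@96
ASKS (lowest first):
  #6: 2@103
  #1: 6@105
  #4: 4@105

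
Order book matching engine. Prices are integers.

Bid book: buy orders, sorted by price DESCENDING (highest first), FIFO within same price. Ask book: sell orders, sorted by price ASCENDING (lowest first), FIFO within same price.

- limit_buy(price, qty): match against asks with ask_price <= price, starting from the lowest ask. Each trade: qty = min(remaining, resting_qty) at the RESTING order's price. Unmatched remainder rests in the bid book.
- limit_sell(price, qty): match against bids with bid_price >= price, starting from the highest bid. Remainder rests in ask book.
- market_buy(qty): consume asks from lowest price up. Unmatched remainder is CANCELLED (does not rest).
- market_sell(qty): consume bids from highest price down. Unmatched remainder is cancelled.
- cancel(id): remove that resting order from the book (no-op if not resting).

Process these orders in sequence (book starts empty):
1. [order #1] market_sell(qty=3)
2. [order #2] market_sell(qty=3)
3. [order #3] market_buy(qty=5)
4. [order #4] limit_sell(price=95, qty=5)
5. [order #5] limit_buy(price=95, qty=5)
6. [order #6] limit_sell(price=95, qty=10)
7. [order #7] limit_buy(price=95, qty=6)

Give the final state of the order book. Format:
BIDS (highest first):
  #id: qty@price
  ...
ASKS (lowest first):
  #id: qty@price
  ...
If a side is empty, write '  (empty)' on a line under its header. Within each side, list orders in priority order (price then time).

After op 1 [order #1] market_sell(qty=3): fills=none; bids=[-] asks=[-]
After op 2 [order #2] market_sell(qty=3): fills=none; bids=[-] asks=[-]
After op 3 [order #3] market_buy(qty=5): fills=none; bids=[-] asks=[-]
After op 4 [order #4] limit_sell(price=95, qty=5): fills=none; bids=[-] asks=[#4:5@95]
After op 5 [order #5] limit_buy(price=95, qty=5): fills=#5x#4:5@95; bids=[-] asks=[-]
After op 6 [order #6] limit_sell(price=95, qty=10): fills=none; bids=[-] asks=[#6:10@95]
After op 7 [order #7] limit_buy(price=95, qty=6): fills=#7x#6:6@95; bids=[-] asks=[#6:4@95]

Answer: BIDS (highest first):
  (empty)
ASKS (lowest first):
  #6: 4@95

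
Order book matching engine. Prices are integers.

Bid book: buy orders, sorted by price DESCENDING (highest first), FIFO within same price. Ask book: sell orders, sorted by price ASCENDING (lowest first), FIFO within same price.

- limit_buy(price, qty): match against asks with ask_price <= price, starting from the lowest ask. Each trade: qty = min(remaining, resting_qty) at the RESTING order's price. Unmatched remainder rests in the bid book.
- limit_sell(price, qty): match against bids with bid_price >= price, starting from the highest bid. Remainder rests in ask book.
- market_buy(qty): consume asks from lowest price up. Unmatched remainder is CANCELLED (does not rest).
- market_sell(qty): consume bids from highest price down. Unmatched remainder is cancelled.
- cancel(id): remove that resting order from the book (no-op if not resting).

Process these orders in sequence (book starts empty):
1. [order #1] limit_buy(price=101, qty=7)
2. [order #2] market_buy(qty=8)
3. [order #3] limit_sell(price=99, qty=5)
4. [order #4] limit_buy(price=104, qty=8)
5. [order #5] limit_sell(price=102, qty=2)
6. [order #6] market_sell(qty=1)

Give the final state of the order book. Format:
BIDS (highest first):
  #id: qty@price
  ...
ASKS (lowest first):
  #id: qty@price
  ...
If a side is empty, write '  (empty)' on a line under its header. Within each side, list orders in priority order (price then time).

Answer: BIDS (highest first):
  #4: 5@104
  #1: 2@101
ASKS (lowest first):
  (empty)

Derivation:
After op 1 [order #1] limit_buy(price=101, qty=7): fills=none; bids=[#1:7@101] asks=[-]
After op 2 [order #2] market_buy(qty=8): fills=none; bids=[#1:7@101] asks=[-]
After op 3 [order #3] limit_sell(price=99, qty=5): fills=#1x#3:5@101; bids=[#1:2@101] asks=[-]
After op 4 [order #4] limit_buy(price=104, qty=8): fills=none; bids=[#4:8@104 #1:2@101] asks=[-]
After op 5 [order #5] limit_sell(price=102, qty=2): fills=#4x#5:2@104; bids=[#4:6@104 #1:2@101] asks=[-]
After op 6 [order #6] market_sell(qty=1): fills=#4x#6:1@104; bids=[#4:5@104 #1:2@101] asks=[-]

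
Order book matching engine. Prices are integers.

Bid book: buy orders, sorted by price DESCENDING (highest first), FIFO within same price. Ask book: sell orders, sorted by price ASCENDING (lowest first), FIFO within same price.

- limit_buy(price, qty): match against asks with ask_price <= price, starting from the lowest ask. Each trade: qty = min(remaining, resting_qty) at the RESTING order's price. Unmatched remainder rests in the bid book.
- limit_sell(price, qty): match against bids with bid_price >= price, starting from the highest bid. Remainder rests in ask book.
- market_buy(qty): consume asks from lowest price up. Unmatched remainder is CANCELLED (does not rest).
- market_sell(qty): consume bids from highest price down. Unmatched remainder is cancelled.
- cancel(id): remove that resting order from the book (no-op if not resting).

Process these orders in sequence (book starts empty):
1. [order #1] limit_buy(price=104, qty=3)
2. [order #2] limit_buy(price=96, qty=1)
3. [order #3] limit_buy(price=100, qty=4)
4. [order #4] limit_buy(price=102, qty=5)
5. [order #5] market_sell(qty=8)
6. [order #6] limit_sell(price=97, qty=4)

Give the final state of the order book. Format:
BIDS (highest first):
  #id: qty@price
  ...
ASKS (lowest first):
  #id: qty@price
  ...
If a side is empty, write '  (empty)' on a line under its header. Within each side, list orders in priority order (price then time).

After op 1 [order #1] limit_buy(price=104, qty=3): fills=none; bids=[#1:3@104] asks=[-]
After op 2 [order #2] limit_buy(price=96, qty=1): fills=none; bids=[#1:3@104 #2:1@96] asks=[-]
After op 3 [order #3] limit_buy(price=100, qty=4): fills=none; bids=[#1:3@104 #3:4@100 #2:1@96] asks=[-]
After op 4 [order #4] limit_buy(price=102, qty=5): fills=none; bids=[#1:3@104 #4:5@102 #3:4@100 #2:1@96] asks=[-]
After op 5 [order #5] market_sell(qty=8): fills=#1x#5:3@104 #4x#5:5@102; bids=[#3:4@100 #2:1@96] asks=[-]
After op 6 [order #6] limit_sell(price=97, qty=4): fills=#3x#6:4@100; bids=[#2:1@96] asks=[-]

Answer: BIDS (highest first):
  #2: 1@96
ASKS (lowest first):
  (empty)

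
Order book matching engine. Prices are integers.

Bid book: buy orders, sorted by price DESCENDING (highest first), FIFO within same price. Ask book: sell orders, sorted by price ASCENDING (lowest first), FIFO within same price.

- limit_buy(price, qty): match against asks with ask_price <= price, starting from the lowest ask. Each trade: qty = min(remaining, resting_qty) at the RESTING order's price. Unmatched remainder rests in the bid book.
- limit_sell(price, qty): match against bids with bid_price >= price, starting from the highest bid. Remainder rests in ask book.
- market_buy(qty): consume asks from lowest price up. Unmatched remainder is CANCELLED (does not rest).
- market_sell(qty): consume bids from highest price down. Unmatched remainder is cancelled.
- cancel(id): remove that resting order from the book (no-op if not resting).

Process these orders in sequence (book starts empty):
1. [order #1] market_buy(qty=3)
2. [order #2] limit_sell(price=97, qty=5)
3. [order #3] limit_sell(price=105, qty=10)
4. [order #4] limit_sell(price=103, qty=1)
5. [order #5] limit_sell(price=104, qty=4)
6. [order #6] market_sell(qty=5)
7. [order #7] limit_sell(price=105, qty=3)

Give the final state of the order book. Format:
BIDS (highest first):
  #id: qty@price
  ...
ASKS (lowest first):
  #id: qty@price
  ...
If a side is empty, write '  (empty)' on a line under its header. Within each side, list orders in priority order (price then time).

After op 1 [order #1] market_buy(qty=3): fills=none; bids=[-] asks=[-]
After op 2 [order #2] limit_sell(price=97, qty=5): fills=none; bids=[-] asks=[#2:5@97]
After op 3 [order #3] limit_sell(price=105, qty=10): fills=none; bids=[-] asks=[#2:5@97 #3:10@105]
After op 4 [order #4] limit_sell(price=103, qty=1): fills=none; bids=[-] asks=[#2:5@97 #4:1@103 #3:10@105]
After op 5 [order #5] limit_sell(price=104, qty=4): fills=none; bids=[-] asks=[#2:5@97 #4:1@103 #5:4@104 #3:10@105]
After op 6 [order #6] market_sell(qty=5): fills=none; bids=[-] asks=[#2:5@97 #4:1@103 #5:4@104 #3:10@105]
After op 7 [order #7] limit_sell(price=105, qty=3): fills=none; bids=[-] asks=[#2:5@97 #4:1@103 #5:4@104 #3:10@105 #7:3@105]

Answer: BIDS (highest first):
  (empty)
ASKS (lowest first):
  #2: 5@97
  #4: 1@103
  #5: 4@104
  #3: 10@105
  #7: 3@105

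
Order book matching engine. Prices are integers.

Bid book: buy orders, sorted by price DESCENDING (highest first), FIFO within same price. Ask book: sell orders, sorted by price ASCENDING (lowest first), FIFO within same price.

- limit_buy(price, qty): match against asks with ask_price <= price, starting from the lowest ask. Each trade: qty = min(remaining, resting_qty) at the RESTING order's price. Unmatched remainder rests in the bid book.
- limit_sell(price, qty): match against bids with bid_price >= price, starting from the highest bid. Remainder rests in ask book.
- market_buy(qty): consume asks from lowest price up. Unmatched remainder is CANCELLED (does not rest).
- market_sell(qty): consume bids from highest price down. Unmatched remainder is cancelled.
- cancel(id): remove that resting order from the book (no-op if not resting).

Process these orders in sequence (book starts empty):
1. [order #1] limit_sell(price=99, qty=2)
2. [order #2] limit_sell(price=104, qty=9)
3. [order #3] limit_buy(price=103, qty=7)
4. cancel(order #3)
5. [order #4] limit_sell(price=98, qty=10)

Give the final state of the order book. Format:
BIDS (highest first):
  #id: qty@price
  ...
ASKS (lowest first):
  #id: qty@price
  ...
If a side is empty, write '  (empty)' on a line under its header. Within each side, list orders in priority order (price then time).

Answer: BIDS (highest first):
  (empty)
ASKS (lowest first):
  #4: 10@98
  #2: 9@104

Derivation:
After op 1 [order #1] limit_sell(price=99, qty=2): fills=none; bids=[-] asks=[#1:2@99]
After op 2 [order #2] limit_sell(price=104, qty=9): fills=none; bids=[-] asks=[#1:2@99 #2:9@104]
After op 3 [order #3] limit_buy(price=103, qty=7): fills=#3x#1:2@99; bids=[#3:5@103] asks=[#2:9@104]
After op 4 cancel(order #3): fills=none; bids=[-] asks=[#2:9@104]
After op 5 [order #4] limit_sell(price=98, qty=10): fills=none; bids=[-] asks=[#4:10@98 #2:9@104]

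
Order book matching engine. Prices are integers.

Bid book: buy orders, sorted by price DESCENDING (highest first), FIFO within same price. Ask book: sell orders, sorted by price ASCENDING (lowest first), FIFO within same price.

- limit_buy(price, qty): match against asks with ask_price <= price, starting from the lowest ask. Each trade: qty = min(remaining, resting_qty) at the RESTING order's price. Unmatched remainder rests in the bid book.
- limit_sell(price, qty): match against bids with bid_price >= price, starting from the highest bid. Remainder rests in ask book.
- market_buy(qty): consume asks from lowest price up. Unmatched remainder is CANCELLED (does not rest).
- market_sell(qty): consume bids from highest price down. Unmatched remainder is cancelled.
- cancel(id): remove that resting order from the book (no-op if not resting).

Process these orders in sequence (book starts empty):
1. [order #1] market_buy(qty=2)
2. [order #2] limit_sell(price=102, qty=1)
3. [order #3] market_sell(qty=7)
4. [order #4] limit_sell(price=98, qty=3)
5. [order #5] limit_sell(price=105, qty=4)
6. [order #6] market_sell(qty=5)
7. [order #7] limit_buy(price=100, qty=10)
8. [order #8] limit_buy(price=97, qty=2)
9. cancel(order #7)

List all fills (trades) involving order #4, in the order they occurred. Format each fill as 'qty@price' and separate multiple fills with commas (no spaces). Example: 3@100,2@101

Answer: 3@98

Derivation:
After op 1 [order #1] market_buy(qty=2): fills=none; bids=[-] asks=[-]
After op 2 [order #2] limit_sell(price=102, qty=1): fills=none; bids=[-] asks=[#2:1@102]
After op 3 [order #3] market_sell(qty=7): fills=none; bids=[-] asks=[#2:1@102]
After op 4 [order #4] limit_sell(price=98, qty=3): fills=none; bids=[-] asks=[#4:3@98 #2:1@102]
After op 5 [order #5] limit_sell(price=105, qty=4): fills=none; bids=[-] asks=[#4:3@98 #2:1@102 #5:4@105]
After op 6 [order #6] market_sell(qty=5): fills=none; bids=[-] asks=[#4:3@98 #2:1@102 #5:4@105]
After op 7 [order #7] limit_buy(price=100, qty=10): fills=#7x#4:3@98; bids=[#7:7@100] asks=[#2:1@102 #5:4@105]
After op 8 [order #8] limit_buy(price=97, qty=2): fills=none; bids=[#7:7@100 #8:2@97] asks=[#2:1@102 #5:4@105]
After op 9 cancel(order #7): fills=none; bids=[#8:2@97] asks=[#2:1@102 #5:4@105]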